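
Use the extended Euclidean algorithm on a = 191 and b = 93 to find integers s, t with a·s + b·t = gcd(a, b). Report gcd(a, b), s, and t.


Euclidean algorithm on (191, 93) — divide until remainder is 0:
  191 = 2 · 93 + 5
  93 = 18 · 5 + 3
  5 = 1 · 3 + 2
  3 = 1 · 2 + 1
  2 = 2 · 1 + 0
gcd(191, 93) = 1.
Track Bezout coefficients alongside the remainders: start with r₀ = 191 = a·1 + b·0 (s = 1, t = 0) and r₁ = 93 = a·0 + b·1 (s = 0, t = 1); each new remainder r_{k+1} = r_{k-1} − q_k·r_k inherits s_{k+1} = s_{k-1} − q_k·s_k, t_{k+1} = t_{k-1} − q_k·t_k, so r_k = a·s_k + b·t_k at every step:
  q = 2: r = 5, s = 1 − 2·0 = 1, t = 0 − 2·1 = -2  (check: 191·1 + 93·(-2) = 5)
  q = 18: r = 3, s = 0 − 18·1 = -18, t = 1 − 18·(-2) = 37  (check: 191·(-18) + 93·37 = 3)
  q = 1: r = 2, s = 1 − 1·(-18) = 19, t = -2 − 1·37 = -39  (check: 191·19 + 93·(-39) = 2)
  q = 1: r = 1, s = -18 − 1·19 = -37, t = 37 − 1·(-39) = 76  (check: 191·(-37) + 93·76 = 1)
The row with r = 1 (the gcd) gives the Bezout coefficients s = -37, t = 76.
Result: 191 · (-37) + 93 · (76) = 1.

gcd(191, 93) = 1; s = -37, t = 76 (check: 191·(-37) + 93·76 = 1).


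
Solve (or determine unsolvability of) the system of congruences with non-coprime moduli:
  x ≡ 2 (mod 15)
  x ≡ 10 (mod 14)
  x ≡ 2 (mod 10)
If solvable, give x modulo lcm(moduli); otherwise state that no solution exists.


Moduli 15, 14, 10 are not pairwise coprime, so CRT works modulo lcm(m_i) when all pairwise compatibility conditions hold.
Pairwise compatibility: gcd(m_i, m_j) must divide a_i - a_j for every pair.
Merge one congruence at a time:
  Start: x ≡ 2 (mod 15).
  Combine with x ≡ 10 (mod 14): gcd(15, 14) = 1; 10 - 2 = 8, which IS divisible by 1, so compatible.
    Write x = 2 + 15·t and substitute into x ≡ 10 (mod 14): 15·t ≡ 10 − 2 = 8 (mod 14).
    Reduce coefficients mod 14: 1·t ≡ 8 (mod 14).
    So t ≡ 8 (mod 14).
    Then x = 2 + 15·8 = 122, valid modulo lcm(15, 14) = 210: x ≡ 122 (mod 210).
  Combine with x ≡ 2 (mod 10): gcd(210, 10) = 10; 2 - 122 = -120, which IS divisible by 10, so compatible.
    Write x = 122 + 210·t and substitute into x ≡ 2 (mod 10): 210·t ≡ 2 − 122 = -120 (mod 10).
    Divide the congruence (and modulus) by g = 10: 21·t ≡ -12 (mod 1).
    Modulo 1 every t works; take t = 0.
    Then x = 122 + 210·0 = 122, valid modulo lcm(210, 10) = 210: x ≡ 122 (mod 210).
Verify: 122 mod 15 = 2, 122 mod 14 = 10, 122 mod 10 = 2.

x ≡ 122 (mod 210).


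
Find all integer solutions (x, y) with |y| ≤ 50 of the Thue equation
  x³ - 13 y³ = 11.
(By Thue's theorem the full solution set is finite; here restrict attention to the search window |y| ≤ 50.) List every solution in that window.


The equation is x³ - 13y³ = 11. For fixed y, x³ = 13·y³ + 11, so a solution requires the RHS to be a perfect cube.
Strategy: iterate y from -50 to 50, compute RHS = 13·y³ + 11, and check whether it is a (positive or negative) perfect cube.
Check small values of y:
  y = 0: RHS = 11 is not a perfect cube.
  y = 1: RHS = 24 is not a perfect cube.
  y = -1: RHS = -2 is not a perfect cube.
  y = 2: RHS = 115 is not a perfect cube.
  y = -2: RHS = -93 is not a perfect cube.
  y = 3: RHS = 362 is not a perfect cube.
  y = -3: RHS = -340 is not a perfect cube.
Continuing the search up to |y| = 50 finds no solutions either.
No (x, y) in the scanned range satisfies the equation.

No integer solutions with |y| ≤ 50.


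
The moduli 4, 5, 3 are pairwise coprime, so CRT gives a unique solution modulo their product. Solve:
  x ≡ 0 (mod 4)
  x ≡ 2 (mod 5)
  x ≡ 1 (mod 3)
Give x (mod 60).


Moduli 4, 5, 3 are pairwise coprime; by CRT there is a unique solution modulo M = 4 · 5 · 3 = 60.
Solve pairwise, accumulating the modulus:
  Start with x ≡ 0 (mod 4).
  Combine with x ≡ 2 (mod 5): since gcd(4, 5) = 1, we get a unique residue mod 20.
    Write x = 0 + 4·t and substitute into x ≡ 2 (mod 5): 4·t ≡ 2 − 0 = 2 (mod 5).
    The inverse of 4 mod 5 is 4 (since 4·4 = 16 = 3·5 + 1), so t ≡ 4·2 = 8 ≡ 3 (mod 5).
    Then x = 0 + 4·3 = 12, valid modulo lcm(4, 5) = 20: x ≡ 12 (mod 20).
  Combine with x ≡ 1 (mod 3): since gcd(20, 3) = 1, we get a unique residue mod 60.
    Write x = 12 + 20·t and substitute into x ≡ 1 (mod 3): 20·t ≡ 1 − 12 = -11 (mod 3).
    Reduce coefficients mod 3: 2·t ≡ 1 (mod 3).
    The inverse of 2 mod 3 is 2 (since 2·2 = 4 = 1·3 + 1), so t ≡ 2·1 = 2 ≡ 2 (mod 3).
    Then x = 12 + 20·2 = 52, valid modulo lcm(20, 3) = 60: x ≡ 52 (mod 60).
Verify: 52 mod 4 = 0 ✓, 52 mod 5 = 2 ✓, 52 mod 3 = 1 ✓.

x ≡ 52 (mod 60).


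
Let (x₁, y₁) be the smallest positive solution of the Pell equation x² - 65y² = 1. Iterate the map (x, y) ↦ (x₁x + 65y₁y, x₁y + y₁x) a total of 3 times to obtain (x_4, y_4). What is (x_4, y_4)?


Step 1: Find the fundamental solution (x₁, y₁) of x² - 65y² = 1.
  Expand √65 as a continued fraction. a₀ = ⌊√65⌋ = 8; iterate m_{k+1} = d_k·a_k − m_k, d_{k+1} = (65 − m_{k+1}²)/d_k, a_{k+1} = ⌊(a₀ + m_{k+1})/d_{k+1}⌋ (starting m₀ = 0, d₀ = 1), with convergents p_k = a_k·p_{k-1} + p_{k-2}, q_k = a_k·q_{k-1} + q_{k-2} (p₋₁ = 1, q₋₁ = 0):
  k = 0: a₀ = 8; p₀/q₀ = 8/1; p₀² − 65·q₀² = 64 − 65 = -1.
  k = 1: m = 8, d = 1, a = ⌊(8 + 8)/1⌋ = 16; p/q = (16·8 + 1)/(16·1 + 0) = 129/16; p² − 65·q² = 16641 − 16640 = 1.
  The first convergent with p² − 65·q² = 1 gives the fundamental solution (x₁, y₁) = (129, 16).
Step 2: Apply the recurrence (x_{n+1}, y_{n+1}) = (x₁x_n + 65y₁y_n, x₁y_n + y₁x_n) repeatedly.
  From (x_1, y_1) = (129, 16): x_2 = 129·129 + 65·16·16 = 33281; y_2 = 129·16 + 16·129 = 4128.
  From (x_2, y_2) = (33281, 4128): x_3 = 129·33281 + 65·16·4128 = 8586369; y_3 = 129·4128 + 16·33281 = 1065008.
  From (x_3, y_3) = (8586369, 1065008): x_4 = 129·8586369 + 65·16·1065008 = 2215249921; y_4 = 129·1065008 + 16·8586369 = 274767936.
Step 3: Verify x_4² - 65·y_4² = 4907332212490506241 - 4907332212490506240 = 1 (should be 1). ✓

(x_1, y_1) = (129, 16); (x_4, y_4) = (2215249921, 274767936).


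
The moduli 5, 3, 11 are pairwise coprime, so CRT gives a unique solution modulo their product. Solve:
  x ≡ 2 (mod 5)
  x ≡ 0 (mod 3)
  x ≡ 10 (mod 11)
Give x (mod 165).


Moduli 5, 3, 11 are pairwise coprime; by CRT there is a unique solution modulo M = 5 · 3 · 11 = 165.
Solve pairwise, accumulating the modulus:
  Start with x ≡ 2 (mod 5).
  Combine with x ≡ 0 (mod 3): since gcd(5, 3) = 1, we get a unique residue mod 15.
    Write x = 2 + 5·t and substitute into x ≡ 0 (mod 3): 5·t ≡ 0 − 2 = -2 (mod 3).
    Reduce coefficients mod 3: 2·t ≡ 1 (mod 3).
    The inverse of 2 mod 3 is 2 (since 2·2 = 4 = 1·3 + 1), so t ≡ 2·1 = 2 ≡ 2 (mod 3).
    Then x = 2 + 5·2 = 12, valid modulo lcm(5, 3) = 15: x ≡ 12 (mod 15).
  Combine with x ≡ 10 (mod 11): since gcd(15, 11) = 1, we get a unique residue mod 165.
    Write x = 12 + 15·t and substitute into x ≡ 10 (mod 11): 15·t ≡ 10 − 12 = -2 (mod 11).
    Reduce coefficients mod 11: 4·t ≡ 9 (mod 11).
    The inverse of 4 mod 11 is 3 (since 4·3 = 12 = 1·11 + 1), so t ≡ 3·9 = 27 ≡ 5 (mod 11).
    Then x = 12 + 15·5 = 87, valid modulo lcm(15, 11) = 165: x ≡ 87 (mod 165).
Verify: 87 mod 5 = 2 ✓, 87 mod 3 = 0 ✓, 87 mod 11 = 10 ✓.

x ≡ 87 (mod 165).


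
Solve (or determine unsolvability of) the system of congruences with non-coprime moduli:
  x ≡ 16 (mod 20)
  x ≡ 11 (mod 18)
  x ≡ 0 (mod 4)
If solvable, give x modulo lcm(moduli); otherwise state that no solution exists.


Moduli 20, 18, 4 are not pairwise coprime, so CRT works modulo lcm(m_i) when all pairwise compatibility conditions hold.
Pairwise compatibility: gcd(m_i, m_j) must divide a_i - a_j for every pair.
Merge one congruence at a time:
  Start: x ≡ 16 (mod 20).
  Combine with x ≡ 11 (mod 18): gcd(20, 18) = 2, and 11 - 16 = -5 is NOT divisible by 2.
    ⇒ system is inconsistent (no integer solution).

No solution (the system is inconsistent).


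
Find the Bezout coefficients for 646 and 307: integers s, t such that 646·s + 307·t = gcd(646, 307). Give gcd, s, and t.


Euclidean algorithm on (646, 307) — divide until remainder is 0:
  646 = 2 · 307 + 32
  307 = 9 · 32 + 19
  32 = 1 · 19 + 13
  19 = 1 · 13 + 6
  13 = 2 · 6 + 1
  6 = 6 · 1 + 0
gcd(646, 307) = 1.
Track Bezout coefficients alongside the remainders: start with r₀ = 646 = a·1 + b·0 (s = 1, t = 0) and r₁ = 307 = a·0 + b·1 (s = 0, t = 1); each new remainder r_{k+1} = r_{k-1} − q_k·r_k inherits s_{k+1} = s_{k-1} − q_k·s_k, t_{k+1} = t_{k-1} − q_k·t_k, so r_k = a·s_k + b·t_k at every step:
  q = 2: r = 32, s = 1 − 2·0 = 1, t = 0 − 2·1 = -2  (check: 646·1 + 307·(-2) = 32)
  q = 9: r = 19, s = 0 − 9·1 = -9, t = 1 − 9·(-2) = 19  (check: 646·(-9) + 307·19 = 19)
  q = 1: r = 13, s = 1 − 1·(-9) = 10, t = -2 − 1·19 = -21  (check: 646·10 + 307·(-21) = 13)
  q = 1: r = 6, s = -9 − 1·10 = -19, t = 19 − 1·(-21) = 40  (check: 646·(-19) + 307·40 = 6)
  q = 2: r = 1, s = 10 − 2·(-19) = 48, t = -21 − 2·40 = -101  (check: 646·48 + 307·(-101) = 1)
The row with r = 1 (the gcd) gives the Bezout coefficients s = 48, t = -101.
Result: 646 · (48) + 307 · (-101) = 1.

gcd(646, 307) = 1; s = 48, t = -101 (check: 646·48 + 307·(-101) = 1).


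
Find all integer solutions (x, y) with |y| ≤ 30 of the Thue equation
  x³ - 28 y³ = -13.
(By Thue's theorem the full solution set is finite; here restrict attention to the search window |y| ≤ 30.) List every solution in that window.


The equation is x³ - 28y³ = -13. For fixed y, x³ = 28·y³ − 13, so a solution requires the RHS to be a perfect cube.
Strategy: iterate y from -30 to 30, compute RHS = 28·y³ − 13, and check whether it is a (positive or negative) perfect cube.
Check small values of y:
  y = 0: RHS = -13 is not a perfect cube.
  y = 1: RHS = 15 is not a perfect cube.
  y = -1: RHS = -41 is not a perfect cube.
  y = 2: RHS = 211 is not a perfect cube.
  y = -2: RHS = -237 is not a perfect cube.
  y = 3: RHS = 743 is not a perfect cube.
  y = -3: RHS = -769 is not a perfect cube.
Continuing the search up to |y| = 30 finds no solutions either.
No (x, y) in the scanned range satisfies the equation.

No integer solutions with |y| ≤ 30.


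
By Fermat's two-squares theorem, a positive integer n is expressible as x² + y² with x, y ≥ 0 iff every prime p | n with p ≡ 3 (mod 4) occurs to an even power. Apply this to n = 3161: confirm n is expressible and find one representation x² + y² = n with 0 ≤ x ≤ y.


Step 1: Factor n = 3161 = 29 · 109.
Step 2: Check the mod-4 condition on each prime factor: 29 ≡ 1 (mod 4), exponent 1; 109 ≡ 1 (mod 4), exponent 1.
All primes ≡ 3 (mod 4) appear to even exponent (or don't appear), so by the two-squares theorem n IS expressible as a sum of two squares.
Step 3: Build a representation. Here n = 29 · 109 is a product of primes ≡ 1 (mod 4). Each prime p ≡ 1 (mod 4) is itself a sum of two squares; find a² by testing p − a² for a perfect square:
  29: 29 − 1² = 28, 29 − 2² = 25 = 5² ⇒ 29 = 2² + 5².
  109: 109 − 1² = 108, 109 − 2² = 105, 109 − 3² = 100 = 10² ⇒ 109 = 3² + 10².
  Combine using the Brahmagupta–Fibonacci identity (a² + b²)(c² + d²) = (ac − bd)² + (ad + bc)² = (ac + bd)² + (ad − bc)²:
  29 · 109 = 3161: from (2² + 5²)(3² + 10²), take (2·3 − 5·10, 2·10 + 5·3) = (6 − 50, 20 + 15) = (-44, 35); dropping signs (only squares matter) gives (44, 35); check 44² + 35² = 1936 + 1225 = 3161 ✓.
Step 4: Order so x ≤ y and verify: 35² + 44² = 1225 + 1936 = 3161 = n. ✓

n = 3161 = 35² + 44² (one valid representation with x ≤ y).


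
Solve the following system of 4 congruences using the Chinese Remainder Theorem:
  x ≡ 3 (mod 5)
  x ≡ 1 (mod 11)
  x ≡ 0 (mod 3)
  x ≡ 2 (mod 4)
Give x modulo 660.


Product of moduli M = 5 · 11 · 3 · 4 = 660.
Merge one congruence at a time:
  Start: x ≡ 3 (mod 5).
  Combine with x ≡ 1 (mod 11); new modulus lcm = 55.
    Write x = 3 + 5·t and substitute into x ≡ 1 (mod 11): 5·t ≡ 1 − 3 = -2 (mod 11).
    Reduce coefficients mod 11: 5·t ≡ 9 (mod 11).
    The inverse of 5 mod 11 is 9 (since 5·9 = 45 = 4·11 + 1), so t ≡ 9·9 = 81 ≡ 4 (mod 11).
    Then x = 3 + 5·4 = 23, valid modulo lcm(5, 11) = 55: x ≡ 23 (mod 55).
  Combine with x ≡ 0 (mod 3); new modulus lcm = 165.
    Write x = 23 + 55·t and substitute into x ≡ 0 (mod 3): 55·t ≡ 0 − 23 = -23 (mod 3).
    Reduce coefficients mod 3: 1·t ≡ 1 (mod 3).
    So t ≡ 1 (mod 3).
    Then x = 23 + 55·1 = 78, valid modulo lcm(55, 3) = 165: x ≡ 78 (mod 165).
  Combine with x ≡ 2 (mod 4); new modulus lcm = 660.
    Write x = 78 + 165·t and substitute into x ≡ 2 (mod 4): 165·t ≡ 2 − 78 = -76 (mod 4).
    Reduce coefficients mod 4: 1·t ≡ 0 (mod 4).
    So t ≡ 0 (mod 4).
    Then x = 78 + 165·0 = 78, valid modulo lcm(165, 4) = 660: x ≡ 78 (mod 660).
Verify against each original: 78 mod 5 = 3, 78 mod 11 = 1, 78 mod 3 = 0, 78 mod 4 = 2.

x ≡ 78 (mod 660).


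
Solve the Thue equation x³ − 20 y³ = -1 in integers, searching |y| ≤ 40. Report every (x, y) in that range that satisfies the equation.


The equation is x³ - 20y³ = -1. For fixed y, x³ = 20·y³ − 1, so a solution requires the RHS to be a perfect cube.
Strategy: iterate y from -40 to 40, compute RHS = 20·y³ − 1, and check whether it is a (positive or negative) perfect cube.
Check small values of y:
  y = 0: RHS = -1 = (-1)³ ⇒ x = -1 works.
  y = 1: RHS = 19 is not a perfect cube.
  y = -1: RHS = -21 is not a perfect cube.
  y = 2: RHS = 159 is not a perfect cube.
  y = -2: RHS = -161 is not a perfect cube.
  y = 3: RHS = 539 is not a perfect cube.
  y = -3: RHS = -541 is not a perfect cube.
Continuing, at y = 7: RHS = 6859 = (19)³ ⇒ x = 19 works.
Searching the remaining y in |y| ≤ 40 finds no further solutions.
Collected solutions: (-1, 0), (19, 7).

Solutions (with |y| ≤ 40): (-1, 0), (19, 7).


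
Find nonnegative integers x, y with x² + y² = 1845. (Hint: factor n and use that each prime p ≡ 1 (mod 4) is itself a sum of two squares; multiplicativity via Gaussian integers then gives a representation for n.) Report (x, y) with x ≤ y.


Step 1: Factor n = 1845 = 3^2 · 5 · 41.
Step 2: Check the mod-4 condition on each prime factor: 3 ≡ 3 (mod 4), exponent 2 (must be even); 5 ≡ 1 (mod 4), exponent 1; 41 ≡ 1 (mod 4), exponent 1.
All primes ≡ 3 (mod 4) appear to even exponent (or don't appear), so by the two-squares theorem n IS expressible as a sum of two squares.
Step 3: Build a representation. Group n = k² · m with k = 3 and m = 5 · 41 = 205 (a product of primes ≡ 1 (mod 4)); a representation of m scales to one of n via (k·x)² + (k·y)² = k²(x² + y²). Each prime p ≡ 1 (mod 4) is itself a sum of two squares; find a² by testing p − a² for a perfect square:
  5: 5 − 1² = 4 = 2² ⇒ 5 = 1² + 2².
  41: 41 − 1² = 40, 41 − 2² = 37, 41 − 3² = 32, 41 − 4² = 25 = 5² ⇒ 41 = 4² + 5².
  Combine using the Brahmagupta–Fibonacci identity (a² + b²)(c² + d²) = (ac − bd)² + (ad + bc)² = (ac + bd)² + (ad − bc)²:
  5 · 41 = 205: from (1² + 2²)(4² + 5²), take (1·4 − 2·5, 1·5 + 2·4) = (4 − 10, 5 + 8) = (-6, 13); dropping signs (only squares matter) gives (6, 13); check 6² + 13² = 36 + 169 = 205 ✓.
  Scale by k = 3: (3·6, 3·13) = (18, 39).
Step 4: Order so x ≤ y and verify: 18² + 39² = 324 + 1521 = 1845 = n. ✓

n = 1845 = 18² + 39² (one valid representation with x ≤ y).


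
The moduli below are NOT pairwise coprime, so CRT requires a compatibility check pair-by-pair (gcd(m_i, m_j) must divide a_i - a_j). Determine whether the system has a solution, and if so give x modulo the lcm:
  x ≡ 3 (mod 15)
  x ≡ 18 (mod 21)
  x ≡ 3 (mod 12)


Moduli 15, 21, 12 are not pairwise coprime, so CRT works modulo lcm(m_i) when all pairwise compatibility conditions hold.
Pairwise compatibility: gcd(m_i, m_j) must divide a_i - a_j for every pair.
Merge one congruence at a time:
  Start: x ≡ 3 (mod 15).
  Combine with x ≡ 18 (mod 21): gcd(15, 21) = 3; 18 - 3 = 15, which IS divisible by 3, so compatible.
    Write x = 3 + 15·t and substitute into x ≡ 18 (mod 21): 15·t ≡ 18 − 3 = 15 (mod 21).
    Divide the congruence (and modulus) by g = 3: 5·t ≡ 5 (mod 7).
    The inverse of 5 mod 7 is 3 (since 5·3 = 15 = 2·7 + 1), so t ≡ 3·5 = 15 ≡ 1 (mod 7).
    Then x = 3 + 15·1 = 18, valid modulo lcm(15, 21) = 105: x ≡ 18 (mod 105).
  Combine with x ≡ 3 (mod 12): gcd(105, 12) = 3; 3 - 18 = -15, which IS divisible by 3, so compatible.
    Write x = 18 + 105·t and substitute into x ≡ 3 (mod 12): 105·t ≡ 3 − 18 = -15 (mod 12).
    Divide the congruence (and modulus) by g = 3: 35·t ≡ -5 (mod 4).
    Reduce coefficients mod 4: 3·t ≡ 3 (mod 4).
    The inverse of 3 mod 4 is 3 (since 3·3 = 9 = 2·4 + 1), so t ≡ 3·3 = 9 ≡ 1 (mod 4).
    Then x = 18 + 105·1 = 123, valid modulo lcm(105, 12) = 420: x ≡ 123 (mod 420).
Verify: 123 mod 15 = 3, 123 mod 21 = 18, 123 mod 12 = 3.

x ≡ 123 (mod 420).


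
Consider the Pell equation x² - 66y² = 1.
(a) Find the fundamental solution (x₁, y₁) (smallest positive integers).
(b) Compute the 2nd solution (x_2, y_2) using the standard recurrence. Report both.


Step 1: Find the fundamental solution (x₁, y₁) of x² - 66y² = 1.
  Expand √66 as a continued fraction. a₀ = ⌊√66⌋ = 8; iterate m_{k+1} = d_k·a_k − m_k, d_{k+1} = (66 − m_{k+1}²)/d_k, a_{k+1} = ⌊(a₀ + m_{k+1})/d_{k+1}⌋ (starting m₀ = 0, d₀ = 1), with convergents p_k = a_k·p_{k-1} + p_{k-2}, q_k = a_k·q_{k-1} + q_{k-2} (p₋₁ = 1, q₋₁ = 0):
  k = 0: a₀ = 8; p₀/q₀ = 8/1; p₀² − 66·q₀² = 64 − 66 = -2.
  k = 1: m = 8, d = 2, a = ⌊(8 + 8)/2⌋ = 8; p/q = (8·8 + 1)/(8·1 + 0) = 65/8; p² − 66·q² = 4225 − 4224 = 1.
  The first convergent with p² − 66·q² = 1 gives the fundamental solution (x₁, y₁) = (65, 8).
Step 2: Apply the recurrence (x_{n+1}, y_{n+1}) = (x₁x_n + 66y₁y_n, x₁y_n + y₁x_n) repeatedly.
  From (x_1, y_1) = (65, 8): x_2 = 65·65 + 66·8·8 = 8449; y_2 = 65·8 + 8·65 = 1040.
Step 3: Verify x_2² - 66·y_2² = 71385601 - 71385600 = 1 (should be 1). ✓

(x_1, y_1) = (65, 8); (x_2, y_2) = (8449, 1040).


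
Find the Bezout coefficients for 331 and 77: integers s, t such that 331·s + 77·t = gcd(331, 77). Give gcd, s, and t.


Euclidean algorithm on (331, 77) — divide until remainder is 0:
  331 = 4 · 77 + 23
  77 = 3 · 23 + 8
  23 = 2 · 8 + 7
  8 = 1 · 7 + 1
  7 = 7 · 1 + 0
gcd(331, 77) = 1.
Track Bezout coefficients alongside the remainders: start with r₀ = 331 = a·1 + b·0 (s = 1, t = 0) and r₁ = 77 = a·0 + b·1 (s = 0, t = 1); each new remainder r_{k+1} = r_{k-1} − q_k·r_k inherits s_{k+1} = s_{k-1} − q_k·s_k, t_{k+1} = t_{k-1} − q_k·t_k, so r_k = a·s_k + b·t_k at every step:
  q = 4: r = 23, s = 1 − 4·0 = 1, t = 0 − 4·1 = -4  (check: 331·1 + 77·(-4) = 23)
  q = 3: r = 8, s = 0 − 3·1 = -3, t = 1 − 3·(-4) = 13  (check: 331·(-3) + 77·13 = 8)
  q = 2: r = 7, s = 1 − 2·(-3) = 7, t = -4 − 2·13 = -30  (check: 331·7 + 77·(-30) = 7)
  q = 1: r = 1, s = -3 − 1·7 = -10, t = 13 − 1·(-30) = 43  (check: 331·(-10) + 77·43 = 1)
The row with r = 1 (the gcd) gives the Bezout coefficients s = -10, t = 43.
Result: 331 · (-10) + 77 · (43) = 1.

gcd(331, 77) = 1; s = -10, t = 43 (check: 331·(-10) + 77·43 = 1).


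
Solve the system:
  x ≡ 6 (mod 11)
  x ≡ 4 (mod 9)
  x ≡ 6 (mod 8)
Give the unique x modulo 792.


Moduli 11, 9, 8 are pairwise coprime; by CRT there is a unique solution modulo M = 11 · 9 · 8 = 792.
Solve pairwise, accumulating the modulus:
  Start with x ≡ 6 (mod 11).
  Combine with x ≡ 4 (mod 9): since gcd(11, 9) = 1, we get a unique residue mod 99.
    Write x = 6 + 11·t and substitute into x ≡ 4 (mod 9): 11·t ≡ 4 − 6 = -2 (mod 9).
    Reduce coefficients mod 9: 2·t ≡ 7 (mod 9).
    The inverse of 2 mod 9 is 5 (since 2·5 = 10 = 1·9 + 1), so t ≡ 5·7 = 35 ≡ 8 (mod 9).
    Then x = 6 + 11·8 = 94, valid modulo lcm(11, 9) = 99: x ≡ 94 (mod 99).
  Combine with x ≡ 6 (mod 8): since gcd(99, 8) = 1, we get a unique residue mod 792.
    Write x = 94 + 99·t and substitute into x ≡ 6 (mod 8): 99·t ≡ 6 − 94 = -88 (mod 8).
    Reduce coefficients mod 8: 3·t ≡ 0 (mod 8).
    The inverse of 3 mod 8 is 3 (since 3·3 = 9 = 1·8 + 1), so t ≡ 3·0 = 0 ≡ 0 (mod 8).
    Then x = 94 + 99·0 = 94, valid modulo lcm(99, 8) = 792: x ≡ 94 (mod 792).
Verify: 94 mod 11 = 6 ✓, 94 mod 9 = 4 ✓, 94 mod 8 = 6 ✓.

x ≡ 94 (mod 792).


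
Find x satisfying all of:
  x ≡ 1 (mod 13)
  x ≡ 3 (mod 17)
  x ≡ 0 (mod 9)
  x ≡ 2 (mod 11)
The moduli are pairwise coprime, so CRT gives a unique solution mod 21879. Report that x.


Product of moduli M = 13 · 17 · 9 · 11 = 21879.
Merge one congruence at a time:
  Start: x ≡ 1 (mod 13).
  Combine with x ≡ 3 (mod 17); new modulus lcm = 221.
    Write x = 1 + 13·t and substitute into x ≡ 3 (mod 17): 13·t ≡ 3 − 1 = 2 (mod 17).
    The inverse of 13 mod 17 is 4 (since 13·4 = 52 = 3·17 + 1), so t ≡ 4·2 = 8 ≡ 8 (mod 17).
    Then x = 1 + 13·8 = 105, valid modulo lcm(13, 17) = 221: x ≡ 105 (mod 221).
  Combine with x ≡ 0 (mod 9); new modulus lcm = 1989.
    Write x = 105 + 221·t and substitute into x ≡ 0 (mod 9): 221·t ≡ 0 − 105 = -105 (mod 9).
    Reduce coefficients mod 9: 5·t ≡ 3 (mod 9).
    The inverse of 5 mod 9 is 2 (since 5·2 = 10 = 1·9 + 1), so t ≡ 2·3 = 6 ≡ 6 (mod 9).
    Then x = 105 + 221·6 = 1431, valid modulo lcm(221, 9) = 1989: x ≡ 1431 (mod 1989).
  Combine with x ≡ 2 (mod 11); new modulus lcm = 21879.
    Write x = 1431 + 1989·t and substitute into x ≡ 2 (mod 11): 1989·t ≡ 2 − 1431 = -1429 (mod 11).
    Reduce coefficients mod 11: 9·t ≡ 1 (mod 11).
    The inverse of 9 mod 11 is 5 (since 9·5 = 45 = 4·11 + 1), so t ≡ 5·1 = 5 ≡ 5 (mod 11).
    Then x = 1431 + 1989·5 = 11376, valid modulo lcm(1989, 11) = 21879: x ≡ 11376 (mod 21879).
Verify against each original: 11376 mod 13 = 1, 11376 mod 17 = 3, 11376 mod 9 = 0, 11376 mod 11 = 2.

x ≡ 11376 (mod 21879).


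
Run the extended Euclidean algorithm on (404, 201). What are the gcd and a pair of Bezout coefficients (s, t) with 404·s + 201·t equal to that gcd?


Euclidean algorithm on (404, 201) — divide until remainder is 0:
  404 = 2 · 201 + 2
  201 = 100 · 2 + 1
  2 = 2 · 1 + 0
gcd(404, 201) = 1.
Track Bezout coefficients alongside the remainders: start with r₀ = 404 = a·1 + b·0 (s = 1, t = 0) and r₁ = 201 = a·0 + b·1 (s = 0, t = 1); each new remainder r_{k+1} = r_{k-1} − q_k·r_k inherits s_{k+1} = s_{k-1} − q_k·s_k, t_{k+1} = t_{k-1} − q_k·t_k, so r_k = a·s_k + b·t_k at every step:
  q = 2: r = 2, s = 1 − 2·0 = 1, t = 0 − 2·1 = -2  (check: 404·1 + 201·(-2) = 2)
  q = 100: r = 1, s = 0 − 100·1 = -100, t = 1 − 100·(-2) = 201  (check: 404·(-100) + 201·201 = 1)
The row with r = 1 (the gcd) gives the Bezout coefficients s = -100, t = 201.
Result: 404 · (-100) + 201 · (201) = 1.

gcd(404, 201) = 1; s = -100, t = 201 (check: 404·(-100) + 201·201 = 1).


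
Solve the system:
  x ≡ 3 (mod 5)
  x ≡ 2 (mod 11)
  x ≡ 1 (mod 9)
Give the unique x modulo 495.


Moduli 5, 11, 9 are pairwise coprime; by CRT there is a unique solution modulo M = 5 · 11 · 9 = 495.
Solve pairwise, accumulating the modulus:
  Start with x ≡ 3 (mod 5).
  Combine with x ≡ 2 (mod 11): since gcd(5, 11) = 1, we get a unique residue mod 55.
    Write x = 3 + 5·t and substitute into x ≡ 2 (mod 11): 5·t ≡ 2 − 3 = -1 (mod 11).
    Reduce coefficients mod 11: 5·t ≡ 10 (mod 11).
    The inverse of 5 mod 11 is 9 (since 5·9 = 45 = 4·11 + 1), so t ≡ 9·10 = 90 ≡ 2 (mod 11).
    Then x = 3 + 5·2 = 13, valid modulo lcm(5, 11) = 55: x ≡ 13 (mod 55).
  Combine with x ≡ 1 (mod 9): since gcd(55, 9) = 1, we get a unique residue mod 495.
    Write x = 13 + 55·t and substitute into x ≡ 1 (mod 9): 55·t ≡ 1 − 13 = -12 (mod 9).
    Reduce coefficients mod 9: 1·t ≡ 6 (mod 9).
    So t ≡ 6 (mod 9).
    Then x = 13 + 55·6 = 343, valid modulo lcm(55, 9) = 495: x ≡ 343 (mod 495).
Verify: 343 mod 5 = 3 ✓, 343 mod 11 = 2 ✓, 343 mod 9 = 1 ✓.

x ≡ 343 (mod 495).


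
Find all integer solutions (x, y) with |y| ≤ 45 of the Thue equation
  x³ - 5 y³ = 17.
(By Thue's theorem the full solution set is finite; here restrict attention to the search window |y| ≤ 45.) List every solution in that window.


The equation is x³ - 5y³ = 17. For fixed y, x³ = 5·y³ + 17, so a solution requires the RHS to be a perfect cube.
Strategy: iterate y from -45 to 45, compute RHS = 5·y³ + 17, and check whether it is a (positive or negative) perfect cube.
Check small values of y:
  y = 0: RHS = 17 is not a perfect cube.
  y = 1: RHS = 22 is not a perfect cube.
  y = -1: RHS = 12 is not a perfect cube.
  y = 2: RHS = 57 is not a perfect cube.
  y = -2: RHS = -23 is not a perfect cube.
  y = 3: RHS = 152 is not a perfect cube.
  y = -3: RHS = -118 is not a perfect cube.
Continuing the search up to |y| = 45 finds no solutions either.
No (x, y) in the scanned range satisfies the equation.

No integer solutions with |y| ≤ 45.


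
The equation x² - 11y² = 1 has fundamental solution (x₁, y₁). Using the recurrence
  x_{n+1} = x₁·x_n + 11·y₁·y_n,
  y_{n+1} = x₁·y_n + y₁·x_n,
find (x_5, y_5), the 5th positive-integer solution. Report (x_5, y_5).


Step 1: Find the fundamental solution (x₁, y₁) of x² - 11y² = 1.
  Expand √11 as a continued fraction. a₀ = ⌊√11⌋ = 3; iterate m_{k+1} = d_k·a_k − m_k, d_{k+1} = (11 − m_{k+1}²)/d_k, a_{k+1} = ⌊(a₀ + m_{k+1})/d_{k+1}⌋ (starting m₀ = 0, d₀ = 1), with convergents p_k = a_k·p_{k-1} + p_{k-2}, q_k = a_k·q_{k-1} + q_{k-2} (p₋₁ = 1, q₋₁ = 0):
  k = 0: a₀ = 3; p₀/q₀ = 3/1; p₀² − 11·q₀² = 9 − 11 = -2.
  k = 1: m = 3, d = 2, a = ⌊(3 + 3)/2⌋ = 3; p/q = (3·3 + 1)/(3·1 + 0) = 10/3; p² − 11·q² = 100 − 99 = 1.
  The first convergent with p² − 11·q² = 1 gives the fundamental solution (x₁, y₁) = (10, 3).
Step 2: Apply the recurrence (x_{n+1}, y_{n+1}) = (x₁x_n + 11y₁y_n, x₁y_n + y₁x_n) repeatedly.
  From (x_1, y_1) = (10, 3): x_2 = 10·10 + 11·3·3 = 199; y_2 = 10·3 + 3·10 = 60.
  From (x_2, y_2) = (199, 60): x_3 = 10·199 + 11·3·60 = 3970; y_3 = 10·60 + 3·199 = 1197.
  From (x_3, y_3) = (3970, 1197): x_4 = 10·3970 + 11·3·1197 = 79201; y_4 = 10·1197 + 3·3970 = 23880.
  From (x_4, y_4) = (79201, 23880): x_5 = 10·79201 + 11·3·23880 = 1580050; y_5 = 10·23880 + 3·79201 = 476403.
Step 3: Verify x_5² - 11·y_5² = 2496558002500 - 2496558002499 = 1 (should be 1). ✓

(x_1, y_1) = (10, 3); (x_5, y_5) = (1580050, 476403).


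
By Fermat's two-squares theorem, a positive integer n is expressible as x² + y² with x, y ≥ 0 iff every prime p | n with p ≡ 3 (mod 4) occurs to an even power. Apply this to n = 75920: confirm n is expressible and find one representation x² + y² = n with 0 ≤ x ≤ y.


Step 1: Factor n = 75920 = 2^4 · 5 · 13 · 73.
Step 2: Check the mod-4 condition on each prime factor: 2 = 2 (special); 5 ≡ 1 (mod 4), exponent 1; 13 ≡ 1 (mod 4), exponent 1; 73 ≡ 1 (mod 4), exponent 1.
All primes ≡ 3 (mod 4) appear to even exponent (or don't appear), so by the two-squares theorem n IS expressible as a sum of two squares.
Step 3: Build a representation. Group n = k² · m with k = 4 and m = 5 · 13 · 73 = 4745 (a product of primes ≡ 1 (mod 4)); a representation of m scales to one of n via (k·x)² + (k·y)² = k²(x² + y²). Each prime p ≡ 1 (mod 4) is itself a sum of two squares; find a² by testing p − a² for a perfect square:
  5: 5 − 1² = 4 = 2² ⇒ 5 = 1² + 2².
  13: 13 − 1² = 12, 13 − 2² = 9 = 3² ⇒ 13 = 2² + 3².
  73: 73 − 1² = 72, 73 − 2² = 69, 73 − 3² = 64 = 8² ⇒ 73 = 3² + 8².
  Combine using the Brahmagupta–Fibonacci identity (a² + b²)(c² + d²) = (ac − bd)² + (ad + bc)² = (ac + bd)² + (ad − bc)²:
  5 · 13 = 65: from (1² + 2²)(2² + 3²), take (1·2 − 2·3, 1·3 + 2·2) = (2 − 6, 3 + 4) = (-4, 7); dropping signs (only squares matter) gives (4, 7); check 4² + 7² = 16 + 49 = 65 ✓.
  65 · 73 = 4745: from (4² + 7²)(3² + 8²), take (4·3 − 7·8, 4·8 + 7·3) = (12 − 56, 32 + 21) = (-44, 53); dropping signs (only squares matter) gives (44, 53); check 44² + 53² = 1936 + 2809 = 4745 ✓.
  Scale by k = 4: (4·44, 4·53) = (176, 212).
Step 4: Order so x ≤ y and verify: 176² + 212² = 30976 + 44944 = 75920 = n. ✓

n = 75920 = 176² + 212² (one valid representation with x ≤ y).


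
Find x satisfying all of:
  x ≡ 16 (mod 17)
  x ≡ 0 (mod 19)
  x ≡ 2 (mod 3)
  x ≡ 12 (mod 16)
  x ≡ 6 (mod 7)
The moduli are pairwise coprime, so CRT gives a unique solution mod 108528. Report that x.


Product of moduli M = 17 · 19 · 3 · 16 · 7 = 108528.
Merge one congruence at a time:
  Start: x ≡ 16 (mod 17).
  Combine with x ≡ 0 (mod 19); new modulus lcm = 323.
    Write x = 16 + 17·t and substitute into x ≡ 0 (mod 19): 17·t ≡ 0 − 16 = -16 (mod 19).
    Reduce coefficients mod 19: 17·t ≡ 3 (mod 19).
    The inverse of 17 mod 19 is 9 (since 17·9 = 153 = 8·19 + 1), so t ≡ 9·3 = 27 ≡ 8 (mod 19).
    Then x = 16 + 17·8 = 152, valid modulo lcm(17, 19) = 323: x ≡ 152 (mod 323).
  Combine with x ≡ 2 (mod 3); new modulus lcm = 969.
    Write x = 152 + 323·t and substitute into x ≡ 2 (mod 3): 323·t ≡ 2 − 152 = -150 (mod 3).
    Reduce coefficients mod 3: 2·t ≡ 0 (mod 3).
    The inverse of 2 mod 3 is 2 (since 2·2 = 4 = 1·3 + 1), so t ≡ 2·0 = 0 ≡ 0 (mod 3).
    Then x = 152 + 323·0 = 152, valid modulo lcm(323, 3) = 969: x ≡ 152 (mod 969).
  Combine with x ≡ 12 (mod 16); new modulus lcm = 15504.
    Write x = 152 + 969·t and substitute into x ≡ 12 (mod 16): 969·t ≡ 12 − 152 = -140 (mod 16).
    Reduce coefficients mod 16: 9·t ≡ 4 (mod 16).
    The inverse of 9 mod 16 is 9 (since 9·9 = 81 = 5·16 + 1), so t ≡ 9·4 = 36 ≡ 4 (mod 16).
    Then x = 152 + 969·4 = 4028, valid modulo lcm(969, 16) = 15504: x ≡ 4028 (mod 15504).
  Combine with x ≡ 6 (mod 7); new modulus lcm = 108528.
    Write x = 4028 + 15504·t and substitute into x ≡ 6 (mod 7): 15504·t ≡ 6 − 4028 = -4022 (mod 7).
    Reduce coefficients mod 7: 6·t ≡ 3 (mod 7).
    The inverse of 6 mod 7 is 6 (since 6·6 = 36 = 5·7 + 1), so t ≡ 6·3 = 18 ≡ 4 (mod 7).
    Then x = 4028 + 15504·4 = 66044, valid modulo lcm(15504, 7) = 108528: x ≡ 66044 (mod 108528).
Verify against each original: 66044 mod 17 = 16, 66044 mod 19 = 0, 66044 mod 3 = 2, 66044 mod 16 = 12, 66044 mod 7 = 6.

x ≡ 66044 (mod 108528).


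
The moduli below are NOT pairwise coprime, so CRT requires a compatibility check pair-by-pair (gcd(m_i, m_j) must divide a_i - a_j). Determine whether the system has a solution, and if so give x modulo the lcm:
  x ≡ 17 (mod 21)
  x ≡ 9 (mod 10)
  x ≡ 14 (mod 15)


Moduli 21, 10, 15 are not pairwise coprime, so CRT works modulo lcm(m_i) when all pairwise compatibility conditions hold.
Pairwise compatibility: gcd(m_i, m_j) must divide a_i - a_j for every pair.
Merge one congruence at a time:
  Start: x ≡ 17 (mod 21).
  Combine with x ≡ 9 (mod 10): gcd(21, 10) = 1; 9 - 17 = -8, which IS divisible by 1, so compatible.
    Write x = 17 + 21·t and substitute into x ≡ 9 (mod 10): 21·t ≡ 9 − 17 = -8 (mod 10).
    Reduce coefficients mod 10: 1·t ≡ 2 (mod 10).
    So t ≡ 2 (mod 10).
    Then x = 17 + 21·2 = 59, valid modulo lcm(21, 10) = 210: x ≡ 59 (mod 210).
  Combine with x ≡ 14 (mod 15): gcd(210, 15) = 15; 14 - 59 = -45, which IS divisible by 15, so compatible.
    Write x = 59 + 210·t and substitute into x ≡ 14 (mod 15): 210·t ≡ 14 − 59 = -45 (mod 15).
    Divide the congruence (and modulus) by g = 15: 14·t ≡ -3 (mod 1).
    Modulo 1 every t works; take t = 0.
    Then x = 59 + 210·0 = 59, valid modulo lcm(210, 15) = 210: x ≡ 59 (mod 210).
Verify: 59 mod 21 = 17, 59 mod 10 = 9, 59 mod 15 = 14.

x ≡ 59 (mod 210).


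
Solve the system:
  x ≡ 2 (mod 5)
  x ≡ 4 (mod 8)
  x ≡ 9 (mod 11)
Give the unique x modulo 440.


Moduli 5, 8, 11 are pairwise coprime; by CRT there is a unique solution modulo M = 5 · 8 · 11 = 440.
Solve pairwise, accumulating the modulus:
  Start with x ≡ 2 (mod 5).
  Combine with x ≡ 4 (mod 8): since gcd(5, 8) = 1, we get a unique residue mod 40.
    Write x = 2 + 5·t and substitute into x ≡ 4 (mod 8): 5·t ≡ 4 − 2 = 2 (mod 8).
    The inverse of 5 mod 8 is 5 (since 5·5 = 25 = 3·8 + 1), so t ≡ 5·2 = 10 ≡ 2 (mod 8).
    Then x = 2 + 5·2 = 12, valid modulo lcm(5, 8) = 40: x ≡ 12 (mod 40).
  Combine with x ≡ 9 (mod 11): since gcd(40, 11) = 1, we get a unique residue mod 440.
    Write x = 12 + 40·t and substitute into x ≡ 9 (mod 11): 40·t ≡ 9 − 12 = -3 (mod 11).
    Reduce coefficients mod 11: 7·t ≡ 8 (mod 11).
    The inverse of 7 mod 11 is 8 (since 7·8 = 56 = 5·11 + 1), so t ≡ 8·8 = 64 ≡ 9 (mod 11).
    Then x = 12 + 40·9 = 372, valid modulo lcm(40, 11) = 440: x ≡ 372 (mod 440).
Verify: 372 mod 5 = 2 ✓, 372 mod 8 = 4 ✓, 372 mod 11 = 9 ✓.

x ≡ 372 (mod 440).


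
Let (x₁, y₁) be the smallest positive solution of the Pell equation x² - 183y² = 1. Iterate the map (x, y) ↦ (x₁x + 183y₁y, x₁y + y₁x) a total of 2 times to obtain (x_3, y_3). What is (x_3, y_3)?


Step 1: Find the fundamental solution (x₁, y₁) of x² - 183y² = 1.
  Expand √183 as a continued fraction. a₀ = ⌊√183⌋ = 13; iterate m_{k+1} = d_k·a_k − m_k, d_{k+1} = (183 − m_{k+1}²)/d_k, a_{k+1} = ⌊(a₀ + m_{k+1})/d_{k+1}⌋ (starting m₀ = 0, d₀ = 1), with convergents p_k = a_k·p_{k-1} + p_{k-2}, q_k = a_k·q_{k-1} + q_{k-2} (p₋₁ = 1, q₋₁ = 0):
  k = 0: a₀ = 13; p₀/q₀ = 13/1; p₀² − 183·q₀² = 169 − 183 = -14.
  k = 1: m = 13, d = 14, a = ⌊(13 + 13)/14⌋ = 1; p/q = (1·13 + 1)/(1·1 + 0) = 14/1; p² − 183·q² = 196 − 183 = 13.
  k = 2: m = 1, d = 13, a = ⌊(13 + 1)/13⌋ = 1; p/q = (1·14 + 13)/(1·1 + 1) = 27/2; p² − 183·q² = 729 − 732 = -3.
  k = 3: m = 12, d = 3, a = ⌊(13 + 12)/3⌋ = 8; p/q = (8·27 + 14)/(8·2 + 1) = 230/17; p² − 183·q² = 52900 − 52887 = 13.
  k = 4: m = 12, d = 13, a = ⌊(13 + 12)/13⌋ = 1; p/q = (1·230 + 27)/(1·17 + 2) = 257/19; p² − 183·q² = 66049 − 66063 = -14.
  k = 5: m = 1, d = 14, a = ⌊(13 + 1)/14⌋ = 1; p/q = (1·257 + 230)/(1·19 + 17) = 487/36; p² − 183·q² = 237169 − 237168 = 1.
  The first convergent with p² − 183·q² = 1 gives the fundamental solution (x₁, y₁) = (487, 36).
Step 2: Apply the recurrence (x_{n+1}, y_{n+1}) = (x₁x_n + 183y₁y_n, x₁y_n + y₁x_n) repeatedly.
  From (x_1, y_1) = (487, 36): x_2 = 487·487 + 183·36·36 = 474337; y_2 = 487·36 + 36·487 = 35064.
  From (x_2, y_2) = (474337, 35064): x_3 = 487·474337 + 183·36·35064 = 462003751; y_3 = 487·35064 + 36·474337 = 34152300.
Step 3: Verify x_3² - 183·y_3² = 213447465938070001 - 213447465938070000 = 1 (should be 1). ✓

(x_1, y_1) = (487, 36); (x_3, y_3) = (462003751, 34152300).


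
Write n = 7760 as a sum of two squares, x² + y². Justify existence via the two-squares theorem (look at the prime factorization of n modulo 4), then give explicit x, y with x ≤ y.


Step 1: Factor n = 7760 = 2^4 · 5 · 97.
Step 2: Check the mod-4 condition on each prime factor: 2 = 2 (special); 5 ≡ 1 (mod 4), exponent 1; 97 ≡ 1 (mod 4), exponent 1.
All primes ≡ 3 (mod 4) appear to even exponent (or don't appear), so by the two-squares theorem n IS expressible as a sum of two squares.
Step 3: Build a representation. Group n = k² · m with k = 4 and m = 5 · 97 = 485 (a product of primes ≡ 1 (mod 4)); a representation of m scales to one of n via (k·x)² + (k·y)² = k²(x² + y²). Each prime p ≡ 1 (mod 4) is itself a sum of two squares; find a² by testing p − a² for a perfect square:
  5: 5 − 1² = 4 = 2² ⇒ 5 = 1² + 2².
  97: 97 − 1² = 96, 97 − 2² = 93, 97 − 3² = 88, 97 − 4² = 81 = 9² ⇒ 97 = 4² + 9².
  Combine using the Brahmagupta–Fibonacci identity (a² + b²)(c² + d²) = (ac − bd)² + (ad + bc)² = (ac + bd)² + (ad − bc)²:
  5 · 97 = 485: from (1² + 2²)(4² + 9²), take (1·4 − 2·9, 1·9 + 2·4) = (4 − 18, 9 + 8) = (-14, 17); dropping signs (only squares matter) gives (14, 17); check 14² + 17² = 196 + 289 = 485 ✓.
  Scale by k = 4: (4·14, 4·17) = (56, 68).
Step 4: Order so x ≤ y and verify: 56² + 68² = 3136 + 4624 = 7760 = n. ✓

n = 7760 = 56² + 68² (one valid representation with x ≤ y).


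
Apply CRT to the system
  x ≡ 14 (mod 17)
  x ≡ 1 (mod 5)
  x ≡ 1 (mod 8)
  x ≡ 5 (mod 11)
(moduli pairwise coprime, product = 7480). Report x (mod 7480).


Product of moduli M = 17 · 5 · 8 · 11 = 7480.
Merge one congruence at a time:
  Start: x ≡ 14 (mod 17).
  Combine with x ≡ 1 (mod 5); new modulus lcm = 85.
    Write x = 14 + 17·t and substitute into x ≡ 1 (mod 5): 17·t ≡ 1 − 14 = -13 (mod 5).
    Reduce coefficients mod 5: 2·t ≡ 2 (mod 5).
    The inverse of 2 mod 5 is 3 (since 2·3 = 6 = 1·5 + 1), so t ≡ 3·2 = 6 ≡ 1 (mod 5).
    Then x = 14 + 17·1 = 31, valid modulo lcm(17, 5) = 85: x ≡ 31 (mod 85).
  Combine with x ≡ 1 (mod 8); new modulus lcm = 680.
    Write x = 31 + 85·t and substitute into x ≡ 1 (mod 8): 85·t ≡ 1 − 31 = -30 (mod 8).
    Reduce coefficients mod 8: 5·t ≡ 2 (mod 8).
    The inverse of 5 mod 8 is 5 (since 5·5 = 25 = 3·8 + 1), so t ≡ 5·2 = 10 ≡ 2 (mod 8).
    Then x = 31 + 85·2 = 201, valid modulo lcm(85, 8) = 680: x ≡ 201 (mod 680).
  Combine with x ≡ 5 (mod 11); new modulus lcm = 7480.
    Write x = 201 + 680·t and substitute into x ≡ 5 (mod 11): 680·t ≡ 5 − 201 = -196 (mod 11).
    Reduce coefficients mod 11: 9·t ≡ 2 (mod 11).
    The inverse of 9 mod 11 is 5 (since 9·5 = 45 = 4·11 + 1), so t ≡ 5·2 = 10 ≡ 10 (mod 11).
    Then x = 201 + 680·10 = 7001, valid modulo lcm(680, 11) = 7480: x ≡ 7001 (mod 7480).
Verify against each original: 7001 mod 17 = 14, 7001 mod 5 = 1, 7001 mod 8 = 1, 7001 mod 11 = 5.

x ≡ 7001 (mod 7480).


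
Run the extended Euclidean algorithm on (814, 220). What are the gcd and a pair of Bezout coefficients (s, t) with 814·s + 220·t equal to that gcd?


Euclidean algorithm on (814, 220) — divide until remainder is 0:
  814 = 3 · 220 + 154
  220 = 1 · 154 + 66
  154 = 2 · 66 + 22
  66 = 3 · 22 + 0
gcd(814, 220) = 22.
Track Bezout coefficients alongside the remainders: start with r₀ = 814 = a·1 + b·0 (s = 1, t = 0) and r₁ = 220 = a·0 + b·1 (s = 0, t = 1); each new remainder r_{k+1} = r_{k-1} − q_k·r_k inherits s_{k+1} = s_{k-1} − q_k·s_k, t_{k+1} = t_{k-1} − q_k·t_k, so r_k = a·s_k + b·t_k at every step:
  q = 3: r = 154, s = 1 − 3·0 = 1, t = 0 − 3·1 = -3  (check: 814·1 + 220·(-3) = 154)
  q = 1: r = 66, s = 0 − 1·1 = -1, t = 1 − 1·(-3) = 4  (check: 814·(-1) + 220·4 = 66)
  q = 2: r = 22, s = 1 − 2·(-1) = 3, t = -3 − 2·4 = -11  (check: 814·3 + 220·(-11) = 22)
The row with r = 22 (the gcd) gives the Bezout coefficients s = 3, t = -11.
Result: 814 · (3) + 220 · (-11) = 22.

gcd(814, 220) = 22; s = 3, t = -11 (check: 814·3 + 220·(-11) = 22).


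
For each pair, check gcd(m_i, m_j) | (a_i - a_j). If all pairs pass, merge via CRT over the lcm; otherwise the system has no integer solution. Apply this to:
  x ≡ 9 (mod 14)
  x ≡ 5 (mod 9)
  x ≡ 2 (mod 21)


Moduli 14, 9, 21 are not pairwise coprime, so CRT works modulo lcm(m_i) when all pairwise compatibility conditions hold.
Pairwise compatibility: gcd(m_i, m_j) must divide a_i - a_j for every pair.
Merge one congruence at a time:
  Start: x ≡ 9 (mod 14).
  Combine with x ≡ 5 (mod 9): gcd(14, 9) = 1; 5 - 9 = -4, which IS divisible by 1, so compatible.
    Write x = 9 + 14·t and substitute into x ≡ 5 (mod 9): 14·t ≡ 5 − 9 = -4 (mod 9).
    Reduce coefficients mod 9: 5·t ≡ 5 (mod 9).
    The inverse of 5 mod 9 is 2 (since 5·2 = 10 = 1·9 + 1), so t ≡ 2·5 = 10 ≡ 1 (mod 9).
    Then x = 9 + 14·1 = 23, valid modulo lcm(14, 9) = 126: x ≡ 23 (mod 126).
  Combine with x ≡ 2 (mod 21): gcd(126, 21) = 21; 2 - 23 = -21, which IS divisible by 21, so compatible.
    Write x = 23 + 126·t and substitute into x ≡ 2 (mod 21): 126·t ≡ 2 − 23 = -21 (mod 21).
    Divide the congruence (and modulus) by g = 21: 6·t ≡ -1 (mod 1).
    Modulo 1 every t works; take t = 0.
    Then x = 23 + 126·0 = 23, valid modulo lcm(126, 21) = 126: x ≡ 23 (mod 126).
Verify: 23 mod 14 = 9, 23 mod 9 = 5, 23 mod 21 = 2.

x ≡ 23 (mod 126).
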